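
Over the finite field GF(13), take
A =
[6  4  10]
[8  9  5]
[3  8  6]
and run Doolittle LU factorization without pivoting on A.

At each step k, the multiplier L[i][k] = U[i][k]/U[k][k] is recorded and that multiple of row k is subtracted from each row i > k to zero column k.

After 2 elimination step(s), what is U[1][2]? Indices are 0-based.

Step 1: pivot at (0,0) is 6.
  row1 ← row1 − (10)·row0  ⇒  L[1][0]=10, U row1=(0, 8, 9)
  row2 ← row2 − (7)·row0  ⇒  L[2][0]=7, U row2=(0, 6, 1)
Step 2: pivot at (1,1) is 8.
  row2 ← row2 − (4)·row1  ⇒  L[2][1]=4, U row2=(0, 0, 4)

U[1][2] = 9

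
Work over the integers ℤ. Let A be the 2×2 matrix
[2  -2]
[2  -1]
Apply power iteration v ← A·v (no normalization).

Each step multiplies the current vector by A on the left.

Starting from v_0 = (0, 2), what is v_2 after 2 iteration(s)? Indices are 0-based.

v_0 = (0, 2).
v_1 = A·v_0 = (-4, -2).
v_2 = A·v_1 = (-4, -6).

v_2 = (-4, -6)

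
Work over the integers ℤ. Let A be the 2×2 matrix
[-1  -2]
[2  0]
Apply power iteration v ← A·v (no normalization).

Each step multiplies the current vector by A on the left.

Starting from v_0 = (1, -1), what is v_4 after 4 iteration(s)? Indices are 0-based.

v_0 = (1, -1).
v_1 = A·v_0 = (1, 2).
v_2 = A·v_1 = (-5, 2).
v_3 = A·v_2 = (1, -10).
v_4 = A·v_3 = (19, 2).

v_4 = (19, 2)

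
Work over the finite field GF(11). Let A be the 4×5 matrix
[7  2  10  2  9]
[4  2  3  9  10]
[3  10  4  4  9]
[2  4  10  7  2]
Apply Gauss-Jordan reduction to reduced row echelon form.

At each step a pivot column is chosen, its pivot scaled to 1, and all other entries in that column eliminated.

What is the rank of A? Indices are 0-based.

rank = 4

step 1: normalize row 0 (÷7) = (1, 5, 3, 5, 6)
  row 1: subtract 4×row0 = (0, 4, 2, 0, 8)
  row 2: subtract 3×row0 = (0, 6, 6, 0, 2)
  row 3: subtract 2×row0 = (0, 5, 4, 8, 1)
step 2: normalize row 1 (÷4) = (0, 1, 6, 0, 2)
  row 0: subtract 5×row1 = (1, 0, 6, 5, 7)
  row 2: subtract 6×row1 = (0, 0, 3, 0, 1)
  row 3: subtract 5×row1 = (0, 0, 7, 8, 2)
step 3: normalize row 2 (÷3) = (0, 0, 1, 0, 4)
  row 0: subtract 6×row2 = (1, 0, 0, 5, 5)
  row 1: subtract 6×row2 = (0, 1, 0, 0, 0)
  row 3: subtract 7×row2 = (0, 0, 0, 8, 7)
step 4: normalize row 3 (÷8) = (0, 0, 0, 1, 5)
  row 0: subtract 5×row3 = (1, 0, 0, 0, 2)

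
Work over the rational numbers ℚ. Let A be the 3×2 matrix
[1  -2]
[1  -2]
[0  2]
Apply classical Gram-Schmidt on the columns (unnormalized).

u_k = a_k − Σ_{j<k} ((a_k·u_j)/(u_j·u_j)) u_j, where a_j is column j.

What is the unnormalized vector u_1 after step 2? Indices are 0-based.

Step 1: u_0 = a_0 = (1, 1, 0).
Step 2: u_1 = a_1 − (-2)·u_0 = (0, 0, 2).

u_1 = (0, 0, 2)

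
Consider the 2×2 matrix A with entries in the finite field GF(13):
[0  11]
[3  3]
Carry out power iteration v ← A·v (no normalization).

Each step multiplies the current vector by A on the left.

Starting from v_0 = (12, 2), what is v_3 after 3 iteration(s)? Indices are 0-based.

v_3 = (6, 12)

v_0 = (12, 2).
v_1 = A·v_0 = (9, 3).
v_2 = A·v_1 = (7, 10).
v_3 = A·v_2 = (6, 12).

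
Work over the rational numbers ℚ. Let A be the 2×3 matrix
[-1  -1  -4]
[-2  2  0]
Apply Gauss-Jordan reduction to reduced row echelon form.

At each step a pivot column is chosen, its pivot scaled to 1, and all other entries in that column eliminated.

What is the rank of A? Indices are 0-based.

pivot(0,0)=-1: scale R0 → (1, 1, 4)
  clear (1,0): R1 −= (-2)R0 → (0, 4, 8)
pivot(1,1)=4: scale R1 → (0, 1, 2)
  clear (0,1): R0 −= (1)R1 → (1, 0, 2)

rank = 2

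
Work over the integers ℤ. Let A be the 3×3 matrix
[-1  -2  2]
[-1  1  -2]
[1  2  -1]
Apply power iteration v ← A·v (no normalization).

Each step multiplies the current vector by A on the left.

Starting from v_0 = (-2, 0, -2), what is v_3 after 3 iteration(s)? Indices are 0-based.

v_0 = (-2, 0, -2).
v_1 = A·v_0 = (-2, 6, 0).
v_2 = A·v_1 = (-10, 8, 10).
v_3 = A·v_2 = (14, -2, -4).

v_3 = (14, -2, -4)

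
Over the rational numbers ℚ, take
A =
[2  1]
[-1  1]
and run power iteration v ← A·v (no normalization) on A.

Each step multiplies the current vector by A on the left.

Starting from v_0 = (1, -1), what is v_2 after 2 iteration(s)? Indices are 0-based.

v_2 = (0, -3)

v_0 = (1, -1).
v_1 = A·v_0 = (1, -2).
v_2 = A·v_1 = (0, -3).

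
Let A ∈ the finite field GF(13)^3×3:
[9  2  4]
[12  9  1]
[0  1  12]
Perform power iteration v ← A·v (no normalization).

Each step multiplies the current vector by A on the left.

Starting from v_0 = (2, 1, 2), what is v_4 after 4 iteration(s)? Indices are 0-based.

v_0 = (2, 1, 2).
v_1 = A·v_0 = (2, 9, 12).
v_2 = A·v_1 = (6, 0, 10).
v_3 = A·v_2 = (3, 4, 3).
v_4 = A·v_3 = (8, 10, 1).

v_4 = (8, 10, 1)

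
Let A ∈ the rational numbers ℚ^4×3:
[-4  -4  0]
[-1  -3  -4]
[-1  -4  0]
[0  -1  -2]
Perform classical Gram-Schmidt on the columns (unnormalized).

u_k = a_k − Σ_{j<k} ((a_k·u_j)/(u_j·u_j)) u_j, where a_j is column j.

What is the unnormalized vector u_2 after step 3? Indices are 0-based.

u_2 = (24/227, -582/227, 486/227, -294/227)

Step 1: u_0 = a_0 = (-4, -1, -1, 0).
Step 2: u_1 = a_1 − (23/18)·u_0 = (10/9, -31/18, -49/18, -1).
Step 3: u_2 = a_2 − (2/9)·u_0 − (160/227)·u_1 = (24/227, -582/227, 486/227, -294/227).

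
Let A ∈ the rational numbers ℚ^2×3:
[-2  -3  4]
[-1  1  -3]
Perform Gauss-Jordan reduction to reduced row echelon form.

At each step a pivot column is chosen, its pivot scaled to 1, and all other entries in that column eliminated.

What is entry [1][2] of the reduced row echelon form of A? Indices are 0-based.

M[1][2] = -2

pivot(0,0)=-2: scale R0 → (1, 3/2, -2)
  clear (1,0): R1 −= (-1)R0 → (0, 5/2, -5)
pivot(1,1)=5/2: scale R1 → (0, 1, -2)
  clear (0,1): R0 −= (3/2)R1 → (1, 0, 1)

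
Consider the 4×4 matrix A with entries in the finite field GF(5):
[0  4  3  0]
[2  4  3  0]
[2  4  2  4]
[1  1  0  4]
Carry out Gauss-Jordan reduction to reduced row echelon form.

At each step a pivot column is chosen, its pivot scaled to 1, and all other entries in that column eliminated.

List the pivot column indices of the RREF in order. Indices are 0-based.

pivot(0,0): swap R0↔R1
pivot(0,0)=2: scale R0 → (1, 2, 4, 0)
  clear (2,0): R2 −= (2)R0 → (0, 0, 4, 4)
  clear (3,0): R3 −= (1)R0 → (0, 4, 1, 4)
pivot(1,1)=4: scale R1 → (0, 1, 2, 0)
  clear (0,1): R0 −= (2)R1 → (1, 0, 0, 0)
  clear (3,1): R3 −= (4)R1 → (0, 0, 3, 4)
pivot(2,2)=4: scale R2 → (0, 0, 1, 1)
  clear (1,2): R1 −= (2)R2 → (0, 1, 0, 3)
  clear (3,2): R3 −= (3)R2 → (0, 0, 0, 1)
pivot(3,3)=1: scale R3 → (0, 0, 0, 1)
  clear (1,3): R1 −= (3)R3 → (0, 1, 0, 0)
  clear (2,3): R2 −= (1)R3 → (0, 0, 1, 0)

pivot columns: 0, 1, 2, 3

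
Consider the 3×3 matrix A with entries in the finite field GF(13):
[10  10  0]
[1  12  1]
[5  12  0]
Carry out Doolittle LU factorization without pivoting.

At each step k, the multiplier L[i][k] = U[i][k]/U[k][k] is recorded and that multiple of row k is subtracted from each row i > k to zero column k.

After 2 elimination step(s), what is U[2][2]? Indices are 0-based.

Step 1: pivot at (0,0) is 10.
  row1 ← row1 − (4)·row0  ⇒  L[1][0]=4, U row1=(0, 11, 1)
  row2 ← row2 − (7)·row0  ⇒  L[2][0]=7, U row2=(0, 7, 0)
Step 2: pivot at (1,1) is 11.
  row2 ← row2 − (3)·row1  ⇒  L[2][1]=3, U row2=(0, 0, 10)

U[2][2] = 10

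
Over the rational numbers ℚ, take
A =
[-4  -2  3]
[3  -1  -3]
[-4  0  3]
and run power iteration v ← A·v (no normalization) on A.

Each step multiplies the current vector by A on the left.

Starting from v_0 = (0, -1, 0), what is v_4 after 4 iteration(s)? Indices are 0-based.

v_0 = (0, -1, 0).
v_1 = A·v_0 = (2, 1, 0).
v_2 = A·v_1 = (-10, 5, -8).
v_3 = A·v_2 = (6, -11, 16).
v_4 = A·v_3 = (46, -19, 24).

v_4 = (46, -19, 24)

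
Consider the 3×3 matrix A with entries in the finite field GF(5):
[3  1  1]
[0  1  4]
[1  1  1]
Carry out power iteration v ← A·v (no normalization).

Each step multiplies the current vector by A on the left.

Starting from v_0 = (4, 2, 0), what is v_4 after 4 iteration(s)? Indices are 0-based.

v_0 = (4, 2, 0).
v_1 = A·v_0 = (4, 2, 1).
v_2 = A·v_1 = (0, 1, 2).
v_3 = A·v_2 = (3, 4, 3).
v_4 = A·v_3 = (1, 1, 0).

v_4 = (1, 1, 0)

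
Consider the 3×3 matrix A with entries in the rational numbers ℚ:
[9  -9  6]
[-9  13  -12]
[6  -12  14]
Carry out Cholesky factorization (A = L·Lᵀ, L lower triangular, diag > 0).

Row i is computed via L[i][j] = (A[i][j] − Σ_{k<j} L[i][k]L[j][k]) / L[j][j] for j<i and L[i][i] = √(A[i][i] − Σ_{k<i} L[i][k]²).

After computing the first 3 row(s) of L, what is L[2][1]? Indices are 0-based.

L[2][1] = -3

Step 1: L[0][0] = √(9) = 3.
  L[1][0] = (-9) / L[0][0] = -3.
Step 2: L[1][1] = √(4) = 2.
  L[2][0] = (6) / L[0][0] = 2.
  L[2][1] = (-6) / L[1][1] = -3.
Step 3: L[2][2] = √(1) = 1.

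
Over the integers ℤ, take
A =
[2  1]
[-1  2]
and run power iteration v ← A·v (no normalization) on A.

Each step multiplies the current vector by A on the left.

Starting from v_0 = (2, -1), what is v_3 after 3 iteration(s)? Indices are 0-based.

v_3 = (-7, -24)

v_0 = (2, -1).
v_1 = A·v_0 = (3, -4).
v_2 = A·v_1 = (2, -11).
v_3 = A·v_2 = (-7, -24).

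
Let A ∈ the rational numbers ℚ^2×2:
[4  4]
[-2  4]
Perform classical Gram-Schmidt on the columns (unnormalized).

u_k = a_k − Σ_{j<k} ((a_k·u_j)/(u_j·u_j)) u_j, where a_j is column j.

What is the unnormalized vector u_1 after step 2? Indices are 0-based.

u_1 = (12/5, 24/5)

Step 1: u_0 = a_0 = (4, -2).
Step 2: u_1 = a_1 − (2/5)·u_0 = (12/5, 24/5).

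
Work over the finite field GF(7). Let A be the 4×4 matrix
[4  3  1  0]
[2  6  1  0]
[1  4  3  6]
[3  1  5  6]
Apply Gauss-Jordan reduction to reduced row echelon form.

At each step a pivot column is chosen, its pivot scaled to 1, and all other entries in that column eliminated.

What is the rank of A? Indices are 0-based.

rank = 4

step 1: normalize row 0 (÷4) = (1, 6, 2, 0)
  row 1: subtract 2×row0 = (0, 1, 4, 0)
  row 2: subtract 1×row0 = (0, 5, 1, 6)
  row 3: subtract 3×row0 = (0, 4, 6, 6)
step 2: normalize row 1 (÷1) = (0, 1, 4, 0)
  row 0: subtract 6×row1 = (1, 0, 6, 0)
  row 2: subtract 5×row1 = (0, 0, 2, 6)
  row 3: subtract 4×row1 = (0, 0, 4, 6)
step 3: normalize row 2 (÷2) = (0, 0, 1, 3)
  row 0: subtract 6×row2 = (1, 0, 0, 3)
  row 1: subtract 4×row2 = (0, 1, 0, 2)
  row 3: subtract 4×row2 = (0, 0, 0, 1)
step 4: normalize row 3 (÷1) = (0, 0, 0, 1)
  row 0: subtract 3×row3 = (1, 0, 0, 0)
  row 1: subtract 2×row3 = (0, 1, 0, 0)
  row 2: subtract 3×row3 = (0, 0, 1, 0)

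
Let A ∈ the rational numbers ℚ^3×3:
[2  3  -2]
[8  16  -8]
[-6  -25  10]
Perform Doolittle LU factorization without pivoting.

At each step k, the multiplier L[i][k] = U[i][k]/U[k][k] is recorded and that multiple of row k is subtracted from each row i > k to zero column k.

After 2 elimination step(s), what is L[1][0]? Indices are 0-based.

L[1][0] = 4

k=0: U[0][0]=2
  eliminate (1,0): mult=4, new row 1: (0, 4, 0); set L[1][0]=4
  eliminate (2,0): mult=-3, new row 2: (0, -16, 4); set L[2][0]=-3
k=1: U[1][1]=4
  eliminate (2,1): mult=-4, new row 2: (0, 0, 4); set L[2][1]=-4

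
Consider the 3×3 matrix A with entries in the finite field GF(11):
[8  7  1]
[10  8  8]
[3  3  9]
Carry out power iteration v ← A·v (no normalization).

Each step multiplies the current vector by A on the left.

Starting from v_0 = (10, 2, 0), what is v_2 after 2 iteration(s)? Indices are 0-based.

v_2 = (5, 0, 8)

v_0 = (10, 2, 0).
v_1 = A·v_0 = (6, 6, 3).
v_2 = A·v_1 = (5, 0, 8).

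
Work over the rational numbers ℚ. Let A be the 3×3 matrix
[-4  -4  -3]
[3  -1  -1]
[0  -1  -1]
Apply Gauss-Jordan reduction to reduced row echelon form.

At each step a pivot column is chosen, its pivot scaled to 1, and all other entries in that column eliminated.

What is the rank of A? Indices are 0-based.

pivot(0,0)=-4: scale R0 → (1, 1, 3/4)
  clear (1,0): R1 −= (3)R0 → (0, -4, -13/4)
pivot(1,1)=-4: scale R1 → (0, 1, 13/16)
  clear (0,1): R0 −= (1)R1 → (1, 0, -1/16)
  clear (2,1): R2 −= (-1)R1 → (0, 0, -3/16)
pivot(2,2)=-3/16: scale R2 → (0, 0, 1)
  clear (0,2): R0 −= (-1/16)R2 → (1, 0, 0)
  clear (1,2): R1 −= (13/16)R2 → (0, 1, 0)

rank = 3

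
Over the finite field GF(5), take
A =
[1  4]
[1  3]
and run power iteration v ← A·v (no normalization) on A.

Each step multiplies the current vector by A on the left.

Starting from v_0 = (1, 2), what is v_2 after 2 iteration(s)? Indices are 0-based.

v_0 = (1, 2).
v_1 = A·v_0 = (4, 2).
v_2 = A·v_1 = (2, 0).

v_2 = (2, 0)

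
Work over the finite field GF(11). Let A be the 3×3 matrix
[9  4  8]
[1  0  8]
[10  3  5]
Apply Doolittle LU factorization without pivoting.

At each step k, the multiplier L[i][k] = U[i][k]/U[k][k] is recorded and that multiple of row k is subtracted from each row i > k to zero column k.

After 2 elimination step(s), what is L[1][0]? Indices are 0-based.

L[1][0] = 5

Step 1: pivot at (0,0) is 9.
  row1 ← row1 − (5)·row0  ⇒  L[1][0]=5, U row1=(0, 2, 1)
  row2 ← row2 − (6)·row0  ⇒  L[2][0]=6, U row2=(0, 1, 1)
Step 2: pivot at (1,1) is 2.
  row2 ← row2 − (6)·row1  ⇒  L[2][1]=6, U row2=(0, 0, 6)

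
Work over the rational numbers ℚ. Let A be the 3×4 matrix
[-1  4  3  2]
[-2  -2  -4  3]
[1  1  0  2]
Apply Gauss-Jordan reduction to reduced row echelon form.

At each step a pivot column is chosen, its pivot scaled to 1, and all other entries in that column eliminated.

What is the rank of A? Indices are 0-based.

[1] R0 /= -1  ⇒  (1, -4, -3, -2)
     R1 -= -2·R0  ⇒  (0, -10, -10, -1)
     R2 -= 1·R0  ⇒  (0, 5, 3, 4)
[2] R1 /= -10  ⇒  (0, 1, 1, 1/10)
     R0 -= -4·R1  ⇒  (1, 0, 1, -8/5)
     R2 -= 5·R1  ⇒  (0, 0, -2, 7/2)
[3] R2 /= -2  ⇒  (0, 0, 1, -7/4)
     R0 -= 1·R2  ⇒  (1, 0, 0, 3/20)
     R1 -= 1·R2  ⇒  (0, 1, 0, 37/20)

rank = 3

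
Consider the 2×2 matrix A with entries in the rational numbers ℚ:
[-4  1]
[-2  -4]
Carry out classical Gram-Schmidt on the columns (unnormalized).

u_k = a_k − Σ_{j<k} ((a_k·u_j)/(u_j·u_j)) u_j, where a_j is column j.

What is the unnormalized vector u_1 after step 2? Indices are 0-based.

Step 1: u_0 = a_0 = (-4, -2).
Step 2: u_1 = a_1 − (1/5)·u_0 = (9/5, -18/5).

u_1 = (9/5, -18/5)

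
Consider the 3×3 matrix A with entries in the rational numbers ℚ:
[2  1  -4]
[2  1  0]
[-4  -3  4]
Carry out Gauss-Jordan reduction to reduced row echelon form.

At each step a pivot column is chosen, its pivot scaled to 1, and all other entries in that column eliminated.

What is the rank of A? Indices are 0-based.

pivot(0,0)=2: scale R0 → (1, 1/2, -2)
  clear (1,0): R1 −= (2)R0 → (0, 0, 4)
  clear (2,0): R2 −= (-4)R0 → (0, -1, -4)
pivot(1,1): swap R1↔R2
pivot(1,1)=-1: scale R1 → (0, 1, 4)
  clear (0,1): R0 −= (1/2)R1 → (1, 0, -4)
pivot(2,2)=4: scale R2 → (0, 0, 1)
  clear (0,2): R0 −= (-4)R2 → (1, 0, 0)
  clear (1,2): R1 −= (4)R2 → (0, 1, 0)

rank = 3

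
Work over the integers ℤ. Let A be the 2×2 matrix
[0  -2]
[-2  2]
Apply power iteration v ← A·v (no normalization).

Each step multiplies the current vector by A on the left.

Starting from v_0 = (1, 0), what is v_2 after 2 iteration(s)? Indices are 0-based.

v_2 = (4, -4)

v_0 = (1, 0).
v_1 = A·v_0 = (0, -2).
v_2 = A·v_1 = (4, -4).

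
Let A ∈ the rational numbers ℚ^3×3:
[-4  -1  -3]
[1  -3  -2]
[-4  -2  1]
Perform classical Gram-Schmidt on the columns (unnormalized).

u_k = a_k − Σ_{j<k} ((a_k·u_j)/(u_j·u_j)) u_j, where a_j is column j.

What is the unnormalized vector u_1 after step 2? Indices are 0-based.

Step 1: u_0 = a_0 = (-4, 1, -4).
Step 2: u_1 = a_1 − (3/11)·u_0 = (1/11, -36/11, -10/11).

u_1 = (1/11, -36/11, -10/11)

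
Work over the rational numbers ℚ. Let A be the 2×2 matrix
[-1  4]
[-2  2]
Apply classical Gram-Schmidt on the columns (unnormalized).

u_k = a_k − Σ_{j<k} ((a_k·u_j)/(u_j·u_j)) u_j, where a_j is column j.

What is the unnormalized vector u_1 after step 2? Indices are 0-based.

Step 1: u_0 = a_0 = (-1, -2).
Step 2: u_1 = a_1 − (-8/5)·u_0 = (12/5, -6/5).

u_1 = (12/5, -6/5)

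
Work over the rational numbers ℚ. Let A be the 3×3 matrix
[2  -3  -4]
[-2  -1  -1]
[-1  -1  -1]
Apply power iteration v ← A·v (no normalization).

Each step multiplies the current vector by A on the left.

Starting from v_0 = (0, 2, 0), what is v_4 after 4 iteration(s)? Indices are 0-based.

v_0 = (0, 2, 0).
v_1 = A·v_0 = (-6, -2, -2).
v_2 = A·v_1 = (2, 16, 10).
v_3 = A·v_2 = (-84, -30, -28).
v_4 = A·v_3 = (34, 226, 142).

v_4 = (34, 226, 142)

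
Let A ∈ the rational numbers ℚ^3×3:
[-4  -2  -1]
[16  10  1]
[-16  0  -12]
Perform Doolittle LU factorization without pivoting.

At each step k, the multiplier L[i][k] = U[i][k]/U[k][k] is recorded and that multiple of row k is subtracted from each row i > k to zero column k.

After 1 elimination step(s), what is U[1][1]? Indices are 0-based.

U[1][1] = 2

k=0: U[0][0]=-4
  eliminate (1,0): mult=-4, new row 1: (0, 2, -3); set L[1][0]=-4
  eliminate (2,0): mult=4, new row 2: (0, 8, -8); set L[2][0]=4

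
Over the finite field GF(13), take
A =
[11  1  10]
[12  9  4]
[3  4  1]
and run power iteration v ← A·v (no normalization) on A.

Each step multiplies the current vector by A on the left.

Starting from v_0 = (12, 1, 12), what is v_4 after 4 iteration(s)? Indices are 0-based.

v_0 = (12, 1, 12).
v_1 = A·v_0 = (6, 6, 0).
v_2 = A·v_1 = (7, 9, 3).
v_3 = A·v_2 = (12, 8, 8).
v_4 = A·v_3 = (12, 1, 11).

v_4 = (12, 1, 11)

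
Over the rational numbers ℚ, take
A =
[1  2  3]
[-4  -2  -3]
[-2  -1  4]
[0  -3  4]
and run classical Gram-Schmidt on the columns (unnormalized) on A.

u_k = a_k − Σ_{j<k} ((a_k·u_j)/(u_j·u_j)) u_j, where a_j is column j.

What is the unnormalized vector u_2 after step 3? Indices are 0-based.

Step 1: u_0 = a_0 = (1, -4, -2, 0).
Step 2: u_1 = a_1 − (4/7)·u_0 = (10/7, 2/7, 1/7, -3).
Step 3: u_2 = a_2 − (1/3)·u_0 − (-28/39)·u_1 = (48/13, -19/13, 62/13, 24/13).

u_2 = (48/13, -19/13, 62/13, 24/13)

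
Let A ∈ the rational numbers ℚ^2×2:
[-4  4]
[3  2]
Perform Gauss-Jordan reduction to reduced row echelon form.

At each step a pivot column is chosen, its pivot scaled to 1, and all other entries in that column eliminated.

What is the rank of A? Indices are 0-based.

pivot(0,0)=-4: scale R0 → (1, -1)
  clear (1,0): R1 −= (3)R0 → (0, 5)
pivot(1,1)=5: scale R1 → (0, 1)
  clear (0,1): R0 −= (-1)R1 → (1, 0)

rank = 2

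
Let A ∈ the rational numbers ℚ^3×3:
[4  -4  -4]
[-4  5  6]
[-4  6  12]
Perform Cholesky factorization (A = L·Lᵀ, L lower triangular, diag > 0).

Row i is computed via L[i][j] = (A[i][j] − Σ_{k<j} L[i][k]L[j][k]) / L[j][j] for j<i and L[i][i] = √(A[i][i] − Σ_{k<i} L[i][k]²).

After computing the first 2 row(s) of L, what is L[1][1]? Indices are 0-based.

Step 1: L[0][0] = √(4) = 2.
  L[1][0] = (-4) / L[0][0] = -2.
Step 2: L[1][1] = √(1) = 1.

L[1][1] = 1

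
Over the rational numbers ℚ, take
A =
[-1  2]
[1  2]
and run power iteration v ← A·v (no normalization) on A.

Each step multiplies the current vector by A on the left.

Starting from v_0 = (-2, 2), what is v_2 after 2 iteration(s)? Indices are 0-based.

v_2 = (-2, 10)

v_0 = (-2, 2).
v_1 = A·v_0 = (6, 2).
v_2 = A·v_1 = (-2, 10).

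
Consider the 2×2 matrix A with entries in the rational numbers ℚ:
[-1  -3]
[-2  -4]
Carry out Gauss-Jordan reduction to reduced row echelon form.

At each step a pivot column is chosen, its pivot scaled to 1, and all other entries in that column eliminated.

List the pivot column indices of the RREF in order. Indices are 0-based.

pivot columns: 0, 1

pivot(0,0)=-1: scale R0 → (1, 3)
  clear (1,0): R1 −= (-2)R0 → (0, 2)
pivot(1,1)=2: scale R1 → (0, 1)
  clear (0,1): R0 −= (3)R1 → (1, 0)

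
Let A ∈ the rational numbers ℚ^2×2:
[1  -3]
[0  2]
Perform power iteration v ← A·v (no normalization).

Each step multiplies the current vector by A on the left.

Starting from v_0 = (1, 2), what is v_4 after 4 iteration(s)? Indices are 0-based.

v_0 = (1, 2).
v_1 = A·v_0 = (-5, 4).
v_2 = A·v_1 = (-17, 8).
v_3 = A·v_2 = (-41, 16).
v_4 = A·v_3 = (-89, 32).

v_4 = (-89, 32)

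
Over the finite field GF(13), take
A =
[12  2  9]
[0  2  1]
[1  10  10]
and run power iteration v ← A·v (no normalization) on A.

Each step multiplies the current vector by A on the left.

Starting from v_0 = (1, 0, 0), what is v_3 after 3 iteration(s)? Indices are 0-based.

v_0 = (1, 0, 0).
v_1 = A·v_0 = (12, 0, 1).
v_2 = A·v_1 = (10, 1, 9).
v_3 = A·v_2 = (8, 11, 6).

v_3 = (8, 11, 6)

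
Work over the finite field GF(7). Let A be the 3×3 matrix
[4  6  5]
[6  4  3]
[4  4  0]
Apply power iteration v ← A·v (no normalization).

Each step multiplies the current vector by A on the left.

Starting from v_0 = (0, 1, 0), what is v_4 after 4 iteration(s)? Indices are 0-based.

v_0 = (0, 1, 0).
v_1 = A·v_0 = (6, 4, 4).
v_2 = A·v_1 = (5, 1, 5).
v_3 = A·v_2 = (2, 0, 3).
v_4 = A·v_3 = (2, 0, 1).

v_4 = (2, 0, 1)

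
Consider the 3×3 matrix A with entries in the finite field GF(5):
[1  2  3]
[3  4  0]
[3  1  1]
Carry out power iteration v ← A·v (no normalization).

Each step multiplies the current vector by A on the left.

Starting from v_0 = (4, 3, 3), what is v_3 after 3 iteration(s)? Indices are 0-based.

v_0 = (4, 3, 3).
v_1 = A·v_0 = (4, 4, 3).
v_2 = A·v_1 = (1, 3, 4).
v_3 = A·v_2 = (4, 0, 0).

v_3 = (4, 0, 0)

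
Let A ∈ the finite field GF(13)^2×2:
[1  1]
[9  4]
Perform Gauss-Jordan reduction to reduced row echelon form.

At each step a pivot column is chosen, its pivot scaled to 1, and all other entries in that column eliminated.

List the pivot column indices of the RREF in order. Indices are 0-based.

pivot columns: 0, 1

pivot(0,0)=1: scale R0 → (1, 1)
  clear (1,0): R1 −= (9)R0 → (0, 8)
pivot(1,1)=8: scale R1 → (0, 1)
  clear (0,1): R0 −= (1)R1 → (1, 0)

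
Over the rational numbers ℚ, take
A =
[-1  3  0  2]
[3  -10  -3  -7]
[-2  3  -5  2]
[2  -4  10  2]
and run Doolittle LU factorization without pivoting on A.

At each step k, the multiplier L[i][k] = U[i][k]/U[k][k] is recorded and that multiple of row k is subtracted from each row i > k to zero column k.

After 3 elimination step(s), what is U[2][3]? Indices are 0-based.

[col 0] pivot -1
  R1 -= -3*R0 → (0, -1, -3, -1)  (L[1][0] := -3)
  R2 -= 2*R0 → (0, -3, -5, -2)  (L[2][0] := 2)
  R3 -= -2*R0 → (0, 2, 10, 6)  (L[3][0] := -2)
[col 1] pivot -1
  R2 -= 3*R1 → (0, 0, 4, 1)  (L[2][1] := 3)
  R3 -= -2*R1 → (0, 0, 4, 4)  (L[3][1] := -2)
[col 2] pivot 4
  R3 -= 1*R2 → (0, 0, 0, 3)  (L[3][2] := 1)

U[2][3] = 1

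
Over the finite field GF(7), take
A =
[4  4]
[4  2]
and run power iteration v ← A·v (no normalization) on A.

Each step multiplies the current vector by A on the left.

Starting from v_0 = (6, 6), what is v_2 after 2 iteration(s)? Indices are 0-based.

v_0 = (6, 6).
v_1 = A·v_0 = (6, 1).
v_2 = A·v_1 = (0, 5).

v_2 = (0, 5)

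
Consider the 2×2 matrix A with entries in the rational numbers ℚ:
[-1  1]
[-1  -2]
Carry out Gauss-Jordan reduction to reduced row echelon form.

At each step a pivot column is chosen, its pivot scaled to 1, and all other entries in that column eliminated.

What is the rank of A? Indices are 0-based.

rank = 2

step 1: normalize row 0 (÷-1) = (1, -1)
  row 1: subtract -1×row0 = (0, -3)
step 2: normalize row 1 (÷-3) = (0, 1)
  row 0: subtract -1×row1 = (1, 0)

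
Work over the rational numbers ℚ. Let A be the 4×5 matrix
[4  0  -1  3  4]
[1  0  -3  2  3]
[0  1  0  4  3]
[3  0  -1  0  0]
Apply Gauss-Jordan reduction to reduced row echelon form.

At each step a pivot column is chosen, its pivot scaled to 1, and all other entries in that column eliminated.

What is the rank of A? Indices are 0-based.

pivot(0,0)=4: scale R0 → (1, 0, -1/4, 3/4, 1)
  clear (1,0): R1 −= (1)R0 → (0, 0, -11/4, 5/4, 2)
  clear (3,0): R3 −= (3)R0 → (0, 0, -1/4, -9/4, -3)
pivot(1,1): swap R1↔R2
pivot(1,1)=1: scale R1 → (0, 1, 0, 4, 3)
pivot(2,2)=-11/4: scale R2 → (0, 0, 1, -5/11, -8/11)
  clear (0,2): R0 −= (-1/4)R2 → (1, 0, 0, 7/11, 9/11)
  clear (3,2): R3 −= (-1/4)R2 → (0, 0, 0, -26/11, -35/11)
pivot(3,3)=-26/11: scale R3 → (0, 0, 0, 1, 35/26)
  clear (0,3): R0 −= (7/11)R3 → (1, 0, 0, 0, -1/26)
  clear (1,3): R1 −= (4)R3 → (0, 1, 0, 0, -31/13)
  clear (2,3): R2 −= (-5/11)R3 → (0, 0, 1, 0, -3/26)

rank = 4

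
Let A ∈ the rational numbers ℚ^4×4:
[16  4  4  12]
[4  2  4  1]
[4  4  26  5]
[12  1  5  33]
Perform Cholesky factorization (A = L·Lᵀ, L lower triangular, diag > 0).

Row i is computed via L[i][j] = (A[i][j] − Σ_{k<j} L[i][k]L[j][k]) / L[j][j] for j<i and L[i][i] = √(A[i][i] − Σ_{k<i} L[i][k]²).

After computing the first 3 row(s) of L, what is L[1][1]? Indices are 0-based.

L[1][1] = 1

Step 1: L[0][0] = √(16) = 4.
  L[1][0] = (4) / L[0][0] = 1.
Step 2: L[1][1] = √(1) = 1.
  L[2][0] = (4) / L[0][0] = 1.
  L[2][1] = (3) / L[1][1] = 3.
Step 3: L[2][2] = √(16) = 4.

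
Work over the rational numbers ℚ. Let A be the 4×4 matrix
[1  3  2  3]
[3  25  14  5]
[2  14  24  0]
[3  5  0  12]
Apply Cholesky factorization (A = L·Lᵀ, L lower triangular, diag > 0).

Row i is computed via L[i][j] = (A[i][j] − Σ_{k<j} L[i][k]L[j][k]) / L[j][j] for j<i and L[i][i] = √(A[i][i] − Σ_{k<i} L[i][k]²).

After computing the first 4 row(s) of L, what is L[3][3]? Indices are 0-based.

Step 1: L[0][0] = √(1) = 1.
  L[1][0] = (3) / L[0][0] = 3.
Step 2: L[1][1] = √(16) = 4.
  L[2][0] = (2) / L[0][0] = 2.
  L[2][1] = (8) / L[1][1] = 2.
Step 3: L[2][2] = √(16) = 4.
  L[3][0] = (3) / L[0][0] = 3.
  L[3][1] = (-4) / L[1][1] = -1.
  L[3][2] = (-4) / L[2][2] = -1.
Step 4: L[3][3] = √(1) = 1.

L[3][3] = 1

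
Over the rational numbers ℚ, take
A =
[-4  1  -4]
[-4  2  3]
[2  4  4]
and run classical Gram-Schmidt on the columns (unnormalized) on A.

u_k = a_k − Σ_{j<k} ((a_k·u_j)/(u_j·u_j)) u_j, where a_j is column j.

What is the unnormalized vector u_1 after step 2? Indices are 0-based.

Step 1: u_0 = a_0 = (-4, -4, 2).
Step 2: u_1 = a_1 − (-1/9)·u_0 = (5/9, 14/9, 38/9).

u_1 = (5/9, 14/9, 38/9)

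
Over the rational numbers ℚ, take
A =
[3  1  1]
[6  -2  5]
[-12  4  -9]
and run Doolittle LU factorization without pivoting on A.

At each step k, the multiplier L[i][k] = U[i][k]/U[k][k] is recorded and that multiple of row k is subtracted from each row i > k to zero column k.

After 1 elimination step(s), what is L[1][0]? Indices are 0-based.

[col 0] pivot 3
  R1 -= 2*R0 → (0, -4, 3)  (L[1][0] := 2)
  R2 -= -4*R0 → (0, 8, -5)  (L[2][0] := -4)

L[1][0] = 2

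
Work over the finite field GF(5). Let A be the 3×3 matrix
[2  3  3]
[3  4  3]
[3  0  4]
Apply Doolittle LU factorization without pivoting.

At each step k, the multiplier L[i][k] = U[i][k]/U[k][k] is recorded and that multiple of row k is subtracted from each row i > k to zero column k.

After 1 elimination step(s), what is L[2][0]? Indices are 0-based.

L[2][0] = 4

k=0: U[0][0]=2
  eliminate (1,0): mult=4, new row 1: (0, 2, 1); set L[1][0]=4
  eliminate (2,0): mult=4, new row 2: (0, 3, 2); set L[2][0]=4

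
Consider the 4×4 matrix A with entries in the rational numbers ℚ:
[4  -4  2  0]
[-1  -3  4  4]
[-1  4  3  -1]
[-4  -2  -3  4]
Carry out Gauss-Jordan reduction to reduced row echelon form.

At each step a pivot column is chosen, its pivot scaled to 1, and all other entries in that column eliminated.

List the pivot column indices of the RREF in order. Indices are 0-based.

pivot columns: 0, 1, 2, 3

step 1: normalize row 0 (÷4) = (1, -1, 1/2, 0)
  row 1: subtract -1×row0 = (0, -4, 9/2, 4)
  row 2: subtract -1×row0 = (0, 3, 7/2, -1)
  row 3: subtract -4×row0 = (0, -6, -1, 4)
step 2: normalize row 1 (÷-4) = (0, 1, -9/8, -1)
  row 0: subtract -1×row1 = (1, 0, -5/8, -1)
  row 2: subtract 3×row1 = (0, 0, 55/8, 2)
  row 3: subtract -6×row1 = (0, 0, -31/4, -2)
step 3: normalize row 2 (÷55/8) = (0, 0, 1, 16/55)
  row 0: subtract -5/8×row2 = (1, 0, 0, -9/11)
  row 1: subtract -9/8×row2 = (0, 1, 0, -37/55)
  row 3: subtract -31/4×row2 = (0, 0, 0, 14/55)
step 4: normalize row 3 (÷14/55) = (0, 0, 0, 1)
  row 0: subtract -9/11×row3 = (1, 0, 0, 0)
  row 1: subtract -37/55×row3 = (0, 1, 0, 0)
  row 2: subtract 16/55×row3 = (0, 0, 1, 0)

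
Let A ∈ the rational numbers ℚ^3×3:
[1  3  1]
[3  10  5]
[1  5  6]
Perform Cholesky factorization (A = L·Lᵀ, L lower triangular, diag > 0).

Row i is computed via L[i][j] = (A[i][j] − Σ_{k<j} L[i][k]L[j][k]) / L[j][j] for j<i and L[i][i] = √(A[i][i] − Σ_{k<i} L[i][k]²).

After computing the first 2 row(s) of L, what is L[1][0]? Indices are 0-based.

L[1][0] = 3

Step 1: L[0][0] = √(1) = 1.
  L[1][0] = (3) / L[0][0] = 3.
Step 2: L[1][1] = √(1) = 1.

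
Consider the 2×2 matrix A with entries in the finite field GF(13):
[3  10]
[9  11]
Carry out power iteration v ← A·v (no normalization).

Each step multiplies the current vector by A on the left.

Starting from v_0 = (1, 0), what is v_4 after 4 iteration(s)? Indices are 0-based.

v_0 = (1, 0).
v_1 = A·v_0 = (3, 9).
v_2 = A·v_1 = (8, 9).
v_3 = A·v_2 = (10, 2).
v_4 = A·v_3 = (11, 8).

v_4 = (11, 8)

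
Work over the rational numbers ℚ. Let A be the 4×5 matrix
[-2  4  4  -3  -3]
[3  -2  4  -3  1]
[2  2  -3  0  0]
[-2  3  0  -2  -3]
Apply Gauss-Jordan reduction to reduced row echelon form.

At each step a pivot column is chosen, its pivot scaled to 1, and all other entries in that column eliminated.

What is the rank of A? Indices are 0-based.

step 1: normalize row 0 (÷-2) = (1, -2, -2, 3/2, 3/2)
  row 1: subtract 3×row0 = (0, 4, 10, -15/2, -7/2)
  row 2: subtract 2×row0 = (0, 6, 1, -3, -3)
  row 3: subtract -2×row0 = (0, -1, -4, 1, 0)
step 2: normalize row 1 (÷4) = (0, 1, 5/2, -15/8, -7/8)
  row 0: subtract -2×row1 = (1, 0, 3, -9/4, -1/4)
  row 2: subtract 6×row1 = (0, 0, -14, 33/4, 9/4)
  row 3: subtract -1×row1 = (0, 0, -3/2, -7/8, -7/8)
step 3: normalize row 2 (÷-14) = (0, 0, 1, -33/56, -9/56)
  row 0: subtract 3×row2 = (1, 0, 0, -27/56, 13/56)
  row 1: subtract 5/2×row2 = (0, 1, 0, -45/112, -53/112)
  row 3: subtract -3/2×row2 = (0, 0, 0, -197/112, -125/112)
step 4: normalize row 3 (÷-197/112) = (0, 0, 0, 1, 125/197)
  row 0: subtract -27/56×row3 = (1, 0, 0, 0, 106/197)
  row 1: subtract -45/112×row3 = (0, 1, 0, 0, -43/197)
  row 2: subtract -33/56×row3 = (0, 0, 1, 0, 42/197)

rank = 4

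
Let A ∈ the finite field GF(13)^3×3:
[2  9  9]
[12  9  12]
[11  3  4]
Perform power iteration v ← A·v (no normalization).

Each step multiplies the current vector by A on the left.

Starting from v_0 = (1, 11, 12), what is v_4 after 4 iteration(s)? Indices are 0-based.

v_0 = (1, 11, 12).
v_1 = A·v_0 = (1, 8, 1).
v_2 = A·v_1 = (5, 5, 0).
v_3 = A·v_2 = (3, 1, 5).
v_4 = A·v_3 = (8, 1, 4).

v_4 = (8, 1, 4)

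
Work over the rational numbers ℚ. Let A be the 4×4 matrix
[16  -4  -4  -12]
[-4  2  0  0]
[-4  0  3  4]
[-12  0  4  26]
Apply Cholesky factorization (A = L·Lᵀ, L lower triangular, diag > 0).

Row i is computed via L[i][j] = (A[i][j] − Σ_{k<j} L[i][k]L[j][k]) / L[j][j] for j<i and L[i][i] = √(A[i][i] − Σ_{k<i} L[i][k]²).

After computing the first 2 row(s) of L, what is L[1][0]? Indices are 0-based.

Step 1: L[0][0] = √(16) = 4.
  L[1][0] = (-4) / L[0][0] = -1.
Step 2: L[1][1] = √(1) = 1.

L[1][0] = -1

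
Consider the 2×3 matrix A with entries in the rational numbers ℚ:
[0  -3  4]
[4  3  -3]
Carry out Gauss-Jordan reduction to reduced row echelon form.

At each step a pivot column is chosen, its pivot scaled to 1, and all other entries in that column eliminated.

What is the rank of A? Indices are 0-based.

step 1: exchange rows 0,1
step 1: normalize row 0 (÷4) = (1, 3/4, -3/4)
step 2: normalize row 1 (÷-3) = (0, 1, -4/3)
  row 0: subtract 3/4×row1 = (1, 0, 1/4)

rank = 2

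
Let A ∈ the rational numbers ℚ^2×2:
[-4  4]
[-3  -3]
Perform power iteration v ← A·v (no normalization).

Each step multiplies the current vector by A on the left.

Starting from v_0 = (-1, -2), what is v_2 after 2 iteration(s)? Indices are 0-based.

v_0 = (-1, -2).
v_1 = A·v_0 = (-4, 9).
v_2 = A·v_1 = (52, -15).

v_2 = (52, -15)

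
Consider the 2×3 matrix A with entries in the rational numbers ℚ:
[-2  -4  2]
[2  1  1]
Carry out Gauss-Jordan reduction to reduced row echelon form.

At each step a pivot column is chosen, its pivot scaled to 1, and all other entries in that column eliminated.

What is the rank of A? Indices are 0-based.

rank = 2

pivot(0,0)=-2: scale R0 → (1, 2, -1)
  clear (1,0): R1 −= (2)R0 → (0, -3, 3)
pivot(1,1)=-3: scale R1 → (0, 1, -1)
  clear (0,1): R0 −= (2)R1 → (1, 0, 1)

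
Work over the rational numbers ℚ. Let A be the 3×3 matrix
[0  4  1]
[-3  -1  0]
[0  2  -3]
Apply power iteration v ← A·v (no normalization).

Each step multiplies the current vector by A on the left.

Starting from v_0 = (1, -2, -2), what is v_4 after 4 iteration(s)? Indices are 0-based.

v_0 = (1, -2, -2).
v_1 = A·v_0 = (-10, -1, 2).
v_2 = A·v_1 = (-2, 31, -8).
v_3 = A·v_2 = (116, -25, 86).
v_4 = A·v_3 = (-14, -323, -308).

v_4 = (-14, -323, -308)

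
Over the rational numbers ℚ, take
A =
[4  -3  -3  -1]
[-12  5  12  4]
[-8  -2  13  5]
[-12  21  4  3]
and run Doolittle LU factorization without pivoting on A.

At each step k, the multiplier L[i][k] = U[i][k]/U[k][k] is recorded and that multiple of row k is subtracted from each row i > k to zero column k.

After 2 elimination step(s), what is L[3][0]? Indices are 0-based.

k=0: U[0][0]=4
  eliminate (1,0): mult=-3, new row 1: (0, -4, 3, 1); set L[1][0]=-3
  eliminate (2,0): mult=-2, new row 2: (0, -8, 7, 3); set L[2][0]=-2
  eliminate (3,0): mult=-3, new row 3: (0, 12, -5, 0); set L[3][0]=-3
k=1: U[1][1]=-4
  eliminate (2,1): mult=2, new row 2: (0, 0, 1, 1); set L[2][1]=2
  eliminate (3,1): mult=-3, new row 3: (0, 0, 4, 3); set L[3][1]=-3

L[3][0] = -3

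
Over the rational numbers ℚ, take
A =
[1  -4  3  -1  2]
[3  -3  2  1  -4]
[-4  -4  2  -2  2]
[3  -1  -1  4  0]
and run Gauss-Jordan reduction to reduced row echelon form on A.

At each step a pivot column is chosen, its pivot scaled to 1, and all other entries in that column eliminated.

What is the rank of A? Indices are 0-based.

step 1: normalize row 0 (÷1) = (1, -4, 3, -1, 2)
  row 1: subtract 3×row0 = (0, 9, -7, 4, -10)
  row 2: subtract -4×row0 = (0, -20, 14, -6, 10)
  row 3: subtract 3×row0 = (0, 11, -10, 7, -6)
step 2: normalize row 1 (÷9) = (0, 1, -7/9, 4/9, -10/9)
  row 0: subtract -4×row1 = (1, 0, -1/9, 7/9, -22/9)
  row 2: subtract -20×row1 = (0, 0, -14/9, 26/9, -110/9)
  row 3: subtract 11×row1 = (0, 0, -13/9, 19/9, 56/9)
step 3: normalize row 2 (÷-14/9) = (0, 0, 1, -13/7, 55/7)
  row 0: subtract -1/9×row2 = (1, 0, 0, 4/7, -11/7)
  row 1: subtract -7/9×row2 = (0, 1, 0, -1, 5)
  row 3: subtract -13/9×row2 = (0, 0, 0, -4/7, 123/7)
step 4: normalize row 3 (÷-4/7) = (0, 0, 0, 1, -123/4)
  row 0: subtract 4/7×row3 = (1, 0, 0, 0, 16)
  row 1: subtract -1×row3 = (0, 1, 0, 0, -103/4)
  row 2: subtract -13/7×row3 = (0, 0, 1, 0, -197/4)

rank = 4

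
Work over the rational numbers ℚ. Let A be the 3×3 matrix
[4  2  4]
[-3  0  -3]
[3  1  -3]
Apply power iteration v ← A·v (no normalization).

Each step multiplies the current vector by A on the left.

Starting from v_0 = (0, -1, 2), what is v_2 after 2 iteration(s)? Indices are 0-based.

v_2 = (-16, 3, 33)

v_0 = (0, -1, 2).
v_1 = A·v_0 = (6, -6, -7).
v_2 = A·v_1 = (-16, 3, 33).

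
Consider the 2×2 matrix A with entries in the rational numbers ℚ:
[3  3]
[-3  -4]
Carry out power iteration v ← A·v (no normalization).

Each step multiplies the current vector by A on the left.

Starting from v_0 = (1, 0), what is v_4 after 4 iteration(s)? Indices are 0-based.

v_4 = (-9, 21)

v_0 = (1, 0).
v_1 = A·v_0 = (3, -3).
v_2 = A·v_1 = (0, 3).
v_3 = A·v_2 = (9, -12).
v_4 = A·v_3 = (-9, 21).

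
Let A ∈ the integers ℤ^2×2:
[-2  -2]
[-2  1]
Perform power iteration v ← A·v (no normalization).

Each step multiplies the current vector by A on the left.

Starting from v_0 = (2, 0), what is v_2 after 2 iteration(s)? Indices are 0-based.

v_2 = (16, 4)

v_0 = (2, 0).
v_1 = A·v_0 = (-4, -4).
v_2 = A·v_1 = (16, 4).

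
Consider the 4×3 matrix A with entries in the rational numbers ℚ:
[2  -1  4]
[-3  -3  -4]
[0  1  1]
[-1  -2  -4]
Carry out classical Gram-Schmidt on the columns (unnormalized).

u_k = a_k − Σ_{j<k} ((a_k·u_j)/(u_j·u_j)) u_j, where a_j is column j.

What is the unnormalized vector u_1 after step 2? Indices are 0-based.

Step 1: u_0 = a_0 = (2, -3, 0, -1).
Step 2: u_1 = a_1 − (9/14)·u_0 = (-16/7, -15/14, 1, -19/14).

u_1 = (-16/7, -15/14, 1, -19/14)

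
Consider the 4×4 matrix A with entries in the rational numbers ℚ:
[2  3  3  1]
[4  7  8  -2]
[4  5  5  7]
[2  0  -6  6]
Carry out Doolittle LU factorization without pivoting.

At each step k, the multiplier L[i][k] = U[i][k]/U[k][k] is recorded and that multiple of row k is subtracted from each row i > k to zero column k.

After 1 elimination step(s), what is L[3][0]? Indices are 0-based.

[col 0] pivot 2
  R1 -= 2*R0 → (0, 1, 2, -4)  (L[1][0] := 2)
  R2 -= 2*R0 → (0, -1, -1, 5)  (L[2][0] := 2)
  R3 -= 1*R0 → (0, -3, -9, 5)  (L[3][0] := 1)

L[3][0] = 1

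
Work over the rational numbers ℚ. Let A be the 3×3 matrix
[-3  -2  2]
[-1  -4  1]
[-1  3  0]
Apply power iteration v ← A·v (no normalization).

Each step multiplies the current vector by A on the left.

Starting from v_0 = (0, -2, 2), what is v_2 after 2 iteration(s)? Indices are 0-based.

v_0 = (0, -2, 2).
v_1 = A·v_0 = (8, 10, -6).
v_2 = A·v_1 = (-56, -54, 22).

v_2 = (-56, -54, 22)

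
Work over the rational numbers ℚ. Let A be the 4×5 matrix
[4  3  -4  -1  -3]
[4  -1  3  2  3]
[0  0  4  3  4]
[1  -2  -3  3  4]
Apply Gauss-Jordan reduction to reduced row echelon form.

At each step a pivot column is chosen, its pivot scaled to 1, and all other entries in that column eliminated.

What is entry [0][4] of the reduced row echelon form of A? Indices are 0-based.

pivot(0,0)=4: scale R0 → (1, 3/4, -1, -1/4, -3/4)
  clear (1,0): R1 −= (4)R0 → (0, -4, 7, 3, 6)
  clear (3,0): R3 −= (1)R0 → (0, -11/4, -2, 13/4, 19/4)
pivot(1,1)=-4: scale R1 → (0, 1, -7/4, -3/4, -3/2)
  clear (0,1): R0 −= (3/4)R1 → (1, 0, 5/16, 5/16, 3/8)
  clear (3,1): R3 −= (-11/4)R1 → (0, 0, -109/16, 19/16, 5/8)
pivot(2,2)=4: scale R2 → (0, 0, 1, 3/4, 1)
  clear (0,2): R0 −= (5/16)R2 → (1, 0, 0, 5/64, 1/16)
  clear (1,2): R1 −= (-7/4)R2 → (0, 1, 0, 9/16, 1/4)
  clear (3,2): R3 −= (-109/16)R2 → (0, 0, 0, 403/64, 119/16)
pivot(3,3)=403/64: scale R3 → (0, 0, 0, 1, 476/403)
  clear (0,3): R0 −= (5/64)R3 → (1, 0, 0, 0, -12/403)
  clear (1,3): R1 −= (9/16)R3 → (0, 1, 0, 0, -167/403)
  clear (2,3): R2 −= (3/4)R3 → (0, 0, 1, 0, 46/403)

M[0][4] = -12/403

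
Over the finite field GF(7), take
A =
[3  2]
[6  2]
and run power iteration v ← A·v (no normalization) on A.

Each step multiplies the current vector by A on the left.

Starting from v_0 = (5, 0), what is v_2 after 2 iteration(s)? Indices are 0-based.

v_2 = (0, 3)

v_0 = (5, 0).
v_1 = A·v_0 = (1, 2).
v_2 = A·v_1 = (0, 3).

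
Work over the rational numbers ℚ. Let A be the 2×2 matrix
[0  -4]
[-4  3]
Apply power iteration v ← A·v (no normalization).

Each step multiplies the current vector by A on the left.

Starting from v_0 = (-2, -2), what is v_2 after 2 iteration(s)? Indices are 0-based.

v_0 = (-2, -2).
v_1 = A·v_0 = (8, 2).
v_2 = A·v_1 = (-8, -26).

v_2 = (-8, -26)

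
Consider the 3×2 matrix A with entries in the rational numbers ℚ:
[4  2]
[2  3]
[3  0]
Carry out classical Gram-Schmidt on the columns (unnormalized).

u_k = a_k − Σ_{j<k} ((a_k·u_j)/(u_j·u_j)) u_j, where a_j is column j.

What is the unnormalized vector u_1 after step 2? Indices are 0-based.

u_1 = (2/29, 59/29, -42/29)

Step 1: u_0 = a_0 = (4, 2, 3).
Step 2: u_1 = a_1 − (14/29)·u_0 = (2/29, 59/29, -42/29).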